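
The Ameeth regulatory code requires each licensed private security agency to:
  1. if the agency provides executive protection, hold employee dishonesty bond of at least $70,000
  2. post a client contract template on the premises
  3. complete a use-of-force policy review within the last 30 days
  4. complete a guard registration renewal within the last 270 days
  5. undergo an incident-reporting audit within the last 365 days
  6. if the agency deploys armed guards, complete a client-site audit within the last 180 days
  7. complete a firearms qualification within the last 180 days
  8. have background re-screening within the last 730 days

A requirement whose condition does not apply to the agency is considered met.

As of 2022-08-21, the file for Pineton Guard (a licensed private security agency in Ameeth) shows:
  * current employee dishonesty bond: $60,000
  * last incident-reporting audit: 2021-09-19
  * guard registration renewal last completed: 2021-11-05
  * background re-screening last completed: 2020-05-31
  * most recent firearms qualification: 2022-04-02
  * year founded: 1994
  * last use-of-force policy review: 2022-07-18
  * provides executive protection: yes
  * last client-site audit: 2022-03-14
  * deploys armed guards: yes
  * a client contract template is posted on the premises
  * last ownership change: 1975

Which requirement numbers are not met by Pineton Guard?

1, 3, 4, 8

1. condition 'provides executive protection' holds; employee dishonesty bond $60,000 < $70,000 → not met
2. client contract template present → met
3. use-of-force policy review 34 days ago vs limit 30 → not met
4. guard registration renewal 289 days ago vs limit 270 → not met
5. incident-reporting audit 336 days ago vs limit 365 → met
6. condition 'deploys armed guards' holds; client-site audit 160 days ago vs limit 180 → met
7. firearms qualification 141 days ago vs limit 180 → met
8. background re-screening 812 days ago vs limit 730 → not met
Not met: 1, 3, 4, 8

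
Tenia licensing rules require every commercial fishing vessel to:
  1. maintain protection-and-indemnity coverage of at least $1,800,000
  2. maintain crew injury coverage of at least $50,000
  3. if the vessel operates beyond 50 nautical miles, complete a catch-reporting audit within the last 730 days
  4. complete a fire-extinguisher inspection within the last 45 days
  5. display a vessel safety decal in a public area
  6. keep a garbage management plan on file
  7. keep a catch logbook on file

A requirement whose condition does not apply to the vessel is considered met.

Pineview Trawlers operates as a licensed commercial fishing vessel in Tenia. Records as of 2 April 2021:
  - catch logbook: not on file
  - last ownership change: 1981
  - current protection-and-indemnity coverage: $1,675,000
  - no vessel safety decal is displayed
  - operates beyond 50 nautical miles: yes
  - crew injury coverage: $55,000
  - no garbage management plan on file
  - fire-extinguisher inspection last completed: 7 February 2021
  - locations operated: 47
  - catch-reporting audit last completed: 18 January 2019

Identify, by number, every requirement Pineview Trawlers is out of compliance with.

1. protection-and-indemnity coverage $1,675,000 < $1,800,000 → not met
2. crew injury coverage $55,000 ≥ $50,000 → met
3. condition 'operates beyond 50 nautical miles' holds; catch-reporting audit 805 days ago vs limit 730 → not met
4. fire-extinguisher inspection 54 days ago vs limit 45 → not met
5. vessel safety decal absent → not met
6. garbage management plan absent → not met
7. catch logbook absent → not met
Not met: 1, 3, 4, 5, 6, 7

1, 3, 4, 5, 6, 7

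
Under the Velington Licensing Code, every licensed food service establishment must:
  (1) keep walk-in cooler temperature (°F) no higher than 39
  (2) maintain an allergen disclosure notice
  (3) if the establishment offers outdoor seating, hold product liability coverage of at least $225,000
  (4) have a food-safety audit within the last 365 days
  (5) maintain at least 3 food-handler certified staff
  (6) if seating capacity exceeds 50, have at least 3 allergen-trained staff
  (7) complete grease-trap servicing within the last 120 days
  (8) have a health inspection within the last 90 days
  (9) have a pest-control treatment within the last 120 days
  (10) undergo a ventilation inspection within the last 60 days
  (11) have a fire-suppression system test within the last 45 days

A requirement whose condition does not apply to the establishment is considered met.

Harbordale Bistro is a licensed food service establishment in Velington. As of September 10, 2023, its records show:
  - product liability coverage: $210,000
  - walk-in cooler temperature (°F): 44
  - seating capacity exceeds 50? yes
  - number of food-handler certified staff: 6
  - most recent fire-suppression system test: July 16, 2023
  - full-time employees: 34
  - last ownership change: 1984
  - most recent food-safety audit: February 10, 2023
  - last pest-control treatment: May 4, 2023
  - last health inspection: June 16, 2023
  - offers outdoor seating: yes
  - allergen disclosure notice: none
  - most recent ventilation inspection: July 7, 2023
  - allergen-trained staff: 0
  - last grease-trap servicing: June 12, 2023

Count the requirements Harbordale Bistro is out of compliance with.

1. walk-in cooler temperature (°F) 44 > 39 → not met
2. allergen disclosure notice absent → not met
3. condition 'offers outdoor seating' holds; product liability coverage $210,000 < $225,000 → not met
4. food-safety audit 212 days ago vs limit 365 → met
5. food-handler certified staff 6 ≥ 3 → met
6. condition 'seating capacity exceeds 50' holds; allergen-trained staff 0 < 3 → not met
7. grease-trap servicing 90 days ago vs limit 120 → met
8. health inspection 86 days ago vs limit 90 → met
9. pest-control treatment 129 days ago vs limit 120 → not met
10. ventilation inspection 65 days ago vs limit 60 → not met
11. fire-suppression system test 56 days ago vs limit 45 → not met
Not met: 7 of 11

7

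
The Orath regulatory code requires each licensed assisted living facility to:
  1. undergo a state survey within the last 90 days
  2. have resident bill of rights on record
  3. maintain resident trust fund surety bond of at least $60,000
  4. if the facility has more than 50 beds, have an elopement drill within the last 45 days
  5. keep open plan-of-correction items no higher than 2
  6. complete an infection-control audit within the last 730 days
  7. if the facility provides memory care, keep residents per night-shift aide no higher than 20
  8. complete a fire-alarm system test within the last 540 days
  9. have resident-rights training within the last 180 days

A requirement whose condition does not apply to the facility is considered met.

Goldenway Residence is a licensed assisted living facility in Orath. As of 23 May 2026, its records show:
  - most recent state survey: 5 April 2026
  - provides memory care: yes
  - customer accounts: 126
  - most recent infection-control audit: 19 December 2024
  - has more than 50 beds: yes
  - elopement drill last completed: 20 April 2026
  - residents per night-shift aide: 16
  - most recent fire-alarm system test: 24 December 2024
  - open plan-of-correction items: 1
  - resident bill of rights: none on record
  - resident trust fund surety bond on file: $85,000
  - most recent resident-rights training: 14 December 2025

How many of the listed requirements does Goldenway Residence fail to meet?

1

1. state survey 48 days ago vs limit 90 → met
2. resident bill of rights absent → not met
3. resident trust fund surety bond $85,000 ≥ $60,000 → met
4. condition 'has more than 50 beds' holds; elopement drill 33 days ago vs limit 45 → met
5. open plan-of-correction items 1 ≤ 2 → met
6. infection-control audit 520 days ago vs limit 730 → met
7. condition 'provides memory care' holds; residents per night-shift aide 16 ≤ 20 → met
8. fire-alarm system test 515 days ago vs limit 540 → met
9. resident-rights training 160 days ago vs limit 180 → met
Not met: 1 of 9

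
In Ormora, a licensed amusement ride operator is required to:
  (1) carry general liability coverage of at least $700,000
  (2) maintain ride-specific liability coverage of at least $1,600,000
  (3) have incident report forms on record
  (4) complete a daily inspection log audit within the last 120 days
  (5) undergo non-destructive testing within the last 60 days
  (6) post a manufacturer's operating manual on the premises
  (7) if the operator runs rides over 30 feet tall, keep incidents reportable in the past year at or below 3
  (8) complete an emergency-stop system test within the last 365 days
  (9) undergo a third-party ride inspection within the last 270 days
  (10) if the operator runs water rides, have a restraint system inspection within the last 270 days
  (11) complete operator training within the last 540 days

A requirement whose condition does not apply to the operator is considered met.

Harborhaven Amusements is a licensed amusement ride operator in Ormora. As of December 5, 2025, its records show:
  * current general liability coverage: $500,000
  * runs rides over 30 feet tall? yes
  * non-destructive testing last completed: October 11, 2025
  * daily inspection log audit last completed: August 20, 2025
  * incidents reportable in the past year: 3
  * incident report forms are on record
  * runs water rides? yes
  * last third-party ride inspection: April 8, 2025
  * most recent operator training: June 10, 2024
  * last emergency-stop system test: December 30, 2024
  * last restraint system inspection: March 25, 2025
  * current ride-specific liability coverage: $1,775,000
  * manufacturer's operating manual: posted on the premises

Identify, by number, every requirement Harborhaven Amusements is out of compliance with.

1. general liability coverage $500,000 < $700,000 → not met
2. ride-specific liability coverage $1,775,000 ≥ $1,600,000 → met
3. incident report forms present → met
4. daily inspection log audit 107 days ago vs limit 120 → met
5. non-destructive testing 55 days ago vs limit 60 → met
6. manufacturer's operating manual present → met
7. condition 'runs rides over 30 feet tall' holds; incidents reportable in the past year 3 ≤ 3 → met
8. emergency-stop system test 340 days ago vs limit 365 → met
9. third-party ride inspection 241 days ago vs limit 270 → met
10. condition 'runs water rides' holds; restraint system inspection 255 days ago vs limit 270 → met
11. operator training 543 days ago vs limit 540 → not met
Not met: 1, 11

1, 11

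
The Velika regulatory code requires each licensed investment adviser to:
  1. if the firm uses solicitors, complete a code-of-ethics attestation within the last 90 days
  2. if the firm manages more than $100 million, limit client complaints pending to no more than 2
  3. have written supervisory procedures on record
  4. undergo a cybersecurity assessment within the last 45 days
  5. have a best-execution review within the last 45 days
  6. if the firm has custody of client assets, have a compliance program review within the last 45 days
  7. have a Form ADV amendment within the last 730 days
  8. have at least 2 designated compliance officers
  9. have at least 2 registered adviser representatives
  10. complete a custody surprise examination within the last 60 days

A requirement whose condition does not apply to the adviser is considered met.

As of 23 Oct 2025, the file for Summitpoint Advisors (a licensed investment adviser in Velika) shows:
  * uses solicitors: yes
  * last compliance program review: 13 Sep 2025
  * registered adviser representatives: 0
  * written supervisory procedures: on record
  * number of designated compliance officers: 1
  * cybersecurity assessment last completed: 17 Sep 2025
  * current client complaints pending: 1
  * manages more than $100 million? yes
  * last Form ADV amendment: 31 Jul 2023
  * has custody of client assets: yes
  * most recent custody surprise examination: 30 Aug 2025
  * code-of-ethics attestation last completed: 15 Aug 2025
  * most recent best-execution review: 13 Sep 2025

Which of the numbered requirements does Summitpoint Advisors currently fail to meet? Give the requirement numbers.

7, 8, 9

1. condition 'uses solicitors' holds; code-of-ethics attestation 69 days ago vs limit 90 → met
2. condition 'manages more than $100 million' holds; client complaints pending 1 ≤ 2 → met
3. written supervisory procedures present → met
4. cybersecurity assessment 36 days ago vs limit 45 → met
5. best-execution review 40 days ago vs limit 45 → met
6. condition 'has custody of client assets' holds; compliance program review 40 days ago vs limit 45 → met
7. Form ADV amendment 815 days ago vs limit 730 → not met
8. designated compliance officers 1 < 2 → not met
9. registered adviser representatives 0 < 2 → not met
10. custody surprise examination 54 days ago vs limit 60 → met
Not met: 7, 8, 9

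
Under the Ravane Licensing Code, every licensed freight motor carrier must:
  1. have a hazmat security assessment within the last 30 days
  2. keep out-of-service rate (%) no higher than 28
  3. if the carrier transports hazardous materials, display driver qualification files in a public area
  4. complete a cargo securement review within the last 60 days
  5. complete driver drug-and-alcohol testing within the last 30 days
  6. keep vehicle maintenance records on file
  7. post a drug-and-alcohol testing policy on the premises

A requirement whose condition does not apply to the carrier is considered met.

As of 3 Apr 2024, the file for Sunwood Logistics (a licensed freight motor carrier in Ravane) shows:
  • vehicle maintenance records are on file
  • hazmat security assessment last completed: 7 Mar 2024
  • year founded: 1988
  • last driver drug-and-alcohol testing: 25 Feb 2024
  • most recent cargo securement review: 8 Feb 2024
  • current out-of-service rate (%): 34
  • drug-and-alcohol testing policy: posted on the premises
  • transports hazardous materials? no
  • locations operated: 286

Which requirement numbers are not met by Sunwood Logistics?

1. hazmat security assessment 27 days ago vs limit 30 → met
2. out-of-service rate (%) 34 > 28 → not met
3. condition 'transports hazardous materials' does not hold → requirement n/a → met
4. cargo securement review 55 days ago vs limit 60 → met
5. driver drug-and-alcohol testing 38 days ago vs limit 30 → not met
6. vehicle maintenance records present → met
7. drug-and-alcohol testing policy present → met
Not met: 2, 5

2, 5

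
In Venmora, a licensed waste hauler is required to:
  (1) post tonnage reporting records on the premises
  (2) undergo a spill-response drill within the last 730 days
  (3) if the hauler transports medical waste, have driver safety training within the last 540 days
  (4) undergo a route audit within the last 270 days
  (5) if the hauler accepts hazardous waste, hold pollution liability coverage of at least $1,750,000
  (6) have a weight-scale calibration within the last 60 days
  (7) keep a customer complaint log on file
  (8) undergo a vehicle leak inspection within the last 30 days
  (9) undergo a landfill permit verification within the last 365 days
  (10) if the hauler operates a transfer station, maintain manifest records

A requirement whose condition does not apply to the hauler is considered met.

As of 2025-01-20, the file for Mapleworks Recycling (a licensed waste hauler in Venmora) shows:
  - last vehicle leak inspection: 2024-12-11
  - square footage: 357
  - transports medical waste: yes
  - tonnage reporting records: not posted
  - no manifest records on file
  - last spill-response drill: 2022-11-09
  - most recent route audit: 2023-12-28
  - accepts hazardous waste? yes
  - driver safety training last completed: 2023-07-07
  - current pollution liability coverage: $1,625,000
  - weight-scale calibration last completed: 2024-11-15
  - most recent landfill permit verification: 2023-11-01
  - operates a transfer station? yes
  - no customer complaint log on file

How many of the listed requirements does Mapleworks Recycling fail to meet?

1. tonnage reporting records absent → not met
2. spill-response drill 803 days ago vs limit 730 → not met
3. condition 'transports medical waste' holds; driver safety training 563 days ago vs limit 540 → not met
4. route audit 389 days ago vs limit 270 → not met
5. condition 'accepts hazardous waste' holds; pollution liability coverage $1,625,000 < $1,750,000 → not met
6. weight-scale calibration 66 days ago vs limit 60 → not met
7. customer complaint log absent → not met
8. vehicle leak inspection 40 days ago vs limit 30 → not met
9. landfill permit verification 446 days ago vs limit 365 → not met
10. condition 'operates a transfer station' holds; manifest records absent → not met
Not met: 10 of 10

10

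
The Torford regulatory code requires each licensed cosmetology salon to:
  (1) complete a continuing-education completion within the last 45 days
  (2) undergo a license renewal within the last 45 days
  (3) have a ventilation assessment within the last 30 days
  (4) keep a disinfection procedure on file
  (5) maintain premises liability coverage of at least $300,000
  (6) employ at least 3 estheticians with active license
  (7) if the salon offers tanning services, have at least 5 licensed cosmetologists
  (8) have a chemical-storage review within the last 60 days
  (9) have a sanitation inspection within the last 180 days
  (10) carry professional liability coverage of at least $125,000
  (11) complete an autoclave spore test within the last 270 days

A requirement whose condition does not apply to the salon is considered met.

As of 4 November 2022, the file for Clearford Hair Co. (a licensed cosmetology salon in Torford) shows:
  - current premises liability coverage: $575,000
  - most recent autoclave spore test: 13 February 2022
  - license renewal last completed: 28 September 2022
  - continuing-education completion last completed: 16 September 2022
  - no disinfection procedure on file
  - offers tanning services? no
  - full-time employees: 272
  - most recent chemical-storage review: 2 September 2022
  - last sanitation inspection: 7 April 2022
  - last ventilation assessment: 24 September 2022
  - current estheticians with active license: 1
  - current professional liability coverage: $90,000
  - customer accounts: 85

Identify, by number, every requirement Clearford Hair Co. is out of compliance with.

1, 3, 4, 6, 8, 9, 10

1. continuing-education completion 49 days ago vs limit 45 → not met
2. license renewal 37 days ago vs limit 45 → met
3. ventilation assessment 41 days ago vs limit 30 → not met
4. disinfection procedure absent → not met
5. premises liability coverage $575,000 ≥ $300,000 → met
6. estheticians with active license 1 < 3 → not met
7. condition 'offers tanning services' does not hold → requirement n/a → met
8. chemical-storage review 63 days ago vs limit 60 → not met
9. sanitation inspection 211 days ago vs limit 180 → not met
10. professional liability coverage $90,000 < $125,000 → not met
11. autoclave spore test 264 days ago vs limit 270 → met
Not met: 1, 3, 4, 6, 8, 9, 10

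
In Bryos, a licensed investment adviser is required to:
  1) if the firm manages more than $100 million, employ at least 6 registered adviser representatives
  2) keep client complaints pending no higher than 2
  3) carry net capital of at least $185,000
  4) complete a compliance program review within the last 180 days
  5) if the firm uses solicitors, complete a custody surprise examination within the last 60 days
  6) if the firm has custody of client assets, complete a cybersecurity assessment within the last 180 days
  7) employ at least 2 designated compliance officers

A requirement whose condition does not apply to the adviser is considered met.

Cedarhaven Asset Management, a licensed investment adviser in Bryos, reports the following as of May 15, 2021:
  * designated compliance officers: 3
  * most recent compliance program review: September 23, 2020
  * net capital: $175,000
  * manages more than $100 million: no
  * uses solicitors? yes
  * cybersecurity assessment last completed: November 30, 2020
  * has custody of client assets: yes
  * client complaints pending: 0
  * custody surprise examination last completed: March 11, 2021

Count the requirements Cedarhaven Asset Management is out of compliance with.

1. condition 'manages more than $100 million' does not hold → requirement n/a → met
2. client complaints pending 0 ≤ 2 → met
3. net capital $175,000 < $185,000 → not met
4. compliance program review 234 days ago vs limit 180 → not met
5. condition 'uses solicitors' holds; custody surprise examination 65 days ago vs limit 60 → not met
6. condition 'has custody of client assets' holds; cybersecurity assessment 166 days ago vs limit 180 → met
7. designated compliance officers 3 ≥ 2 → met
Not met: 3 of 7

3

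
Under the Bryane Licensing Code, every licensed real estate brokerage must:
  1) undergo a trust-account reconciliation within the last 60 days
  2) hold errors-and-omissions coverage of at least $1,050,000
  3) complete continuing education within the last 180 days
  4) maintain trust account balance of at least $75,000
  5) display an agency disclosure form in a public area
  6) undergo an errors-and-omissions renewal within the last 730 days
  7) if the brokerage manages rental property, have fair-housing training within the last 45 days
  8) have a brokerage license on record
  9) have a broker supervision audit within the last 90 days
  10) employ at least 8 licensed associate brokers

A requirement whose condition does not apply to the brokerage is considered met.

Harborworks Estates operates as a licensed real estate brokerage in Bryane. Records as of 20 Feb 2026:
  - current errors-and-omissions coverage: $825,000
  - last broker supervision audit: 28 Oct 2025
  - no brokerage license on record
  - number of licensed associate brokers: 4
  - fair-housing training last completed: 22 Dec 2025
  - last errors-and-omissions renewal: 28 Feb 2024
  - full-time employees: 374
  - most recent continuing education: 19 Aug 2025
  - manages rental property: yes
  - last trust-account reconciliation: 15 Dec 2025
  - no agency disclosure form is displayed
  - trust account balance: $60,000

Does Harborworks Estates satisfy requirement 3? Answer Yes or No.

No

3. continuing education 185 days ago vs limit 180 → not met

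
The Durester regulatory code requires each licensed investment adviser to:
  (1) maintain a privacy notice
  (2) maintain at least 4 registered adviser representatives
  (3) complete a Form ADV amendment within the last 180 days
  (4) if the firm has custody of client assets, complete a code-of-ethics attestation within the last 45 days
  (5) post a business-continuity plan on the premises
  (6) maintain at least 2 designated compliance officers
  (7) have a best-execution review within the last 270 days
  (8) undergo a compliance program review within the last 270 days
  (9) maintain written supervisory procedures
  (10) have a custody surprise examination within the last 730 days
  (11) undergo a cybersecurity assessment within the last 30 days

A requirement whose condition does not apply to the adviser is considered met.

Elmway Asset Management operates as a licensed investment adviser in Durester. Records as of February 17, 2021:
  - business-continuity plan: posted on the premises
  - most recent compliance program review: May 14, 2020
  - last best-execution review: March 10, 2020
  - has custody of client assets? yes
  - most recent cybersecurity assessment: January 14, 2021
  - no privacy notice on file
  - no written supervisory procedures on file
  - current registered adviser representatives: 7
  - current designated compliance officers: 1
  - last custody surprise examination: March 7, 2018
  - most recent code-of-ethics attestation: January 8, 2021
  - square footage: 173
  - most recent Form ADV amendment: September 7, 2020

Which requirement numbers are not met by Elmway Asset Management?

1, 6, 7, 8, 9, 10, 11

1. privacy notice absent → not met
2. registered adviser representatives 7 ≥ 4 → met
3. Form ADV amendment 163 days ago vs limit 180 → met
4. condition 'has custody of client assets' holds; code-of-ethics attestation 40 days ago vs limit 45 → met
5. business-continuity plan present → met
6. designated compliance officers 1 < 2 → not met
7. best-execution review 344 days ago vs limit 270 → not met
8. compliance program review 279 days ago vs limit 270 → not met
9. written supervisory procedures absent → not met
10. custody surprise examination 1078 days ago vs limit 730 → not met
11. cybersecurity assessment 34 days ago vs limit 30 → not met
Not met: 1, 6, 7, 8, 9, 10, 11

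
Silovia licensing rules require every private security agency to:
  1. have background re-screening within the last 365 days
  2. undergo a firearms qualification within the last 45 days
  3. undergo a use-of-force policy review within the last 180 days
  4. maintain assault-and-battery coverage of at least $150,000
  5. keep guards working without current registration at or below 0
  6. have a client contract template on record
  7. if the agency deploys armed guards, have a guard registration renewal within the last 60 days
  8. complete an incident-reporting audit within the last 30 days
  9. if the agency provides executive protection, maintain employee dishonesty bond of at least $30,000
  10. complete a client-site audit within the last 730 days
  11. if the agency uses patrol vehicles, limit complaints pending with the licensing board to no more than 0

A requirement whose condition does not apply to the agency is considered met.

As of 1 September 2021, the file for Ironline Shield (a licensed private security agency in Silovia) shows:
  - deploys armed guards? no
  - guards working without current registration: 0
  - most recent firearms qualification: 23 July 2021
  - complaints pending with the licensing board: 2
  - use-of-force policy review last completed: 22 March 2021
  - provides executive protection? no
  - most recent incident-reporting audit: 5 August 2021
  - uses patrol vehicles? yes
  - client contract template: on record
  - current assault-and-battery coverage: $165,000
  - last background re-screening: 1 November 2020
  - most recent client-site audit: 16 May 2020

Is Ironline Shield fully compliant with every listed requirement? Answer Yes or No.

1. background re-screening 304 days ago vs limit 365 → met
2. firearms qualification 40 days ago vs limit 45 → met
3. use-of-force policy review 163 days ago vs limit 180 → met
4. assault-and-battery coverage $165,000 ≥ $150,000 → met
5. guards working without current registration 0 ≤ 0 → met
6. client contract template present → met
7. condition 'deploys armed guards' does not hold → requirement n/a → met
8. incident-reporting audit 27 days ago vs limit 30 → met
9. condition 'provides executive protection' does not hold → requirement n/a → met
10. client-site audit 473 days ago vs limit 730 → met
11. condition 'uses patrol vehicles' holds; complaints pending with the licensing board 2 > 0 → not met
Not met: 11

No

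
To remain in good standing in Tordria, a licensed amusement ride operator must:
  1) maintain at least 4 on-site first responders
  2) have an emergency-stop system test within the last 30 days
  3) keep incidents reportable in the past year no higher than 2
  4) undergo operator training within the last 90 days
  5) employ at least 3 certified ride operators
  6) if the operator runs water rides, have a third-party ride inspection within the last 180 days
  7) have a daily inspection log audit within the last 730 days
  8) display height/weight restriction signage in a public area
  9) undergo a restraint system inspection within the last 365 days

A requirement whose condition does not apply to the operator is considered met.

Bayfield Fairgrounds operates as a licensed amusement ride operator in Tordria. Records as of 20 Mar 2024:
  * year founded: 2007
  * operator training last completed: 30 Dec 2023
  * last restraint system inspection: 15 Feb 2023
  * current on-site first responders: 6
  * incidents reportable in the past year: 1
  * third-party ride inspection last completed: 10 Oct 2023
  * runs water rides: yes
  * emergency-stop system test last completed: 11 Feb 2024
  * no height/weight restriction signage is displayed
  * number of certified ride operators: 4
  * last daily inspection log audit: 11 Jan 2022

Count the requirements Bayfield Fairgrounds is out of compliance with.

1. on-site first responders 6 ≥ 4 → met
2. emergency-stop system test 38 days ago vs limit 30 → not met
3. incidents reportable in the past year 1 ≤ 2 → met
4. operator training 81 days ago vs limit 90 → met
5. certified ride operators 4 ≥ 3 → met
6. condition 'runs water rides' holds; third-party ride inspection 162 days ago vs limit 180 → met
7. daily inspection log audit 799 days ago vs limit 730 → not met
8. height/weight restriction signage absent → not met
9. restraint system inspection 399 days ago vs limit 365 → not met
Not met: 4 of 9

4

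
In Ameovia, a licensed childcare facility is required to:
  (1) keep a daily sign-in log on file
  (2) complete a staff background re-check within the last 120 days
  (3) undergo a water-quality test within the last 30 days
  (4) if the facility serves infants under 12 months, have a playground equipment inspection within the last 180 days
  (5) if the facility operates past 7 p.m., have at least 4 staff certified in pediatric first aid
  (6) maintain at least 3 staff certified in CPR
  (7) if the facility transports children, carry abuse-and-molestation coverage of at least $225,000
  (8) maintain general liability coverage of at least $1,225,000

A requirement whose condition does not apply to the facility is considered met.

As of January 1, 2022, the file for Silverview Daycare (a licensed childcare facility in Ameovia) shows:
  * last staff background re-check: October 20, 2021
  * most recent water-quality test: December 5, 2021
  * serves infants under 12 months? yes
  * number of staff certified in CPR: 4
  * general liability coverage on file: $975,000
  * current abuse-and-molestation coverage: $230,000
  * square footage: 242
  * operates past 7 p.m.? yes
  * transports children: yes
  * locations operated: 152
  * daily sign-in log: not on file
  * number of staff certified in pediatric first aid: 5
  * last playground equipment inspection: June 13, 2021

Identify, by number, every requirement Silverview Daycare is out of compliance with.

1, 4, 8

1. daily sign-in log absent → not met
2. staff background re-check 73 days ago vs limit 120 → met
3. water-quality test 27 days ago vs limit 30 → met
4. condition 'serves infants under 12 months' holds; playground equipment inspection 202 days ago vs limit 180 → not met
5. condition 'operates past 7 p.m.' holds; staff certified in pediatric first aid 5 ≥ 4 → met
6. staff certified in CPR 4 ≥ 3 → met
7. condition 'transports children' holds; abuse-and-molestation coverage $230,000 ≥ $225,000 → met
8. general liability coverage $975,000 < $1,225,000 → not met
Not met: 1, 4, 8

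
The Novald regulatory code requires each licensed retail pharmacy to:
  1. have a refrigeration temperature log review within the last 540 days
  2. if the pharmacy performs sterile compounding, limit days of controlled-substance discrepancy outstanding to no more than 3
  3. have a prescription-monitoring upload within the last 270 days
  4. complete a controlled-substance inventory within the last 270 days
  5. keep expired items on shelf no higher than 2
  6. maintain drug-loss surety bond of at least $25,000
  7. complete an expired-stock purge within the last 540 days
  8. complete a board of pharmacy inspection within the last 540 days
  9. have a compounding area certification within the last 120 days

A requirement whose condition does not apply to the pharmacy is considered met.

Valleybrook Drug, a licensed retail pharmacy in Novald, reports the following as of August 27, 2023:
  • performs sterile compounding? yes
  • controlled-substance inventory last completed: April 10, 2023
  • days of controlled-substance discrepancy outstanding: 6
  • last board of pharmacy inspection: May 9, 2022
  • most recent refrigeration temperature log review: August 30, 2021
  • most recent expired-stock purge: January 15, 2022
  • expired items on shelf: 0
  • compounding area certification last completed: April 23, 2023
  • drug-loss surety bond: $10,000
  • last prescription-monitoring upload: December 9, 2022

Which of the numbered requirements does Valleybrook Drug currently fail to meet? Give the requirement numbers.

1, 2, 6, 7, 9

1. refrigeration temperature log review 727 days ago vs limit 540 → not met
2. condition 'performs sterile compounding' holds; days of controlled-substance discrepancy outstanding 6 > 3 → not met
3. prescription-monitoring upload 261 days ago vs limit 270 → met
4. controlled-substance inventory 139 days ago vs limit 270 → met
5. expired items on shelf 0 ≤ 2 → met
6. drug-loss surety bond $10,000 < $25,000 → not met
7. expired-stock purge 589 days ago vs limit 540 → not met
8. board of pharmacy inspection 475 days ago vs limit 540 → met
9. compounding area certification 126 days ago vs limit 120 → not met
Not met: 1, 2, 6, 7, 9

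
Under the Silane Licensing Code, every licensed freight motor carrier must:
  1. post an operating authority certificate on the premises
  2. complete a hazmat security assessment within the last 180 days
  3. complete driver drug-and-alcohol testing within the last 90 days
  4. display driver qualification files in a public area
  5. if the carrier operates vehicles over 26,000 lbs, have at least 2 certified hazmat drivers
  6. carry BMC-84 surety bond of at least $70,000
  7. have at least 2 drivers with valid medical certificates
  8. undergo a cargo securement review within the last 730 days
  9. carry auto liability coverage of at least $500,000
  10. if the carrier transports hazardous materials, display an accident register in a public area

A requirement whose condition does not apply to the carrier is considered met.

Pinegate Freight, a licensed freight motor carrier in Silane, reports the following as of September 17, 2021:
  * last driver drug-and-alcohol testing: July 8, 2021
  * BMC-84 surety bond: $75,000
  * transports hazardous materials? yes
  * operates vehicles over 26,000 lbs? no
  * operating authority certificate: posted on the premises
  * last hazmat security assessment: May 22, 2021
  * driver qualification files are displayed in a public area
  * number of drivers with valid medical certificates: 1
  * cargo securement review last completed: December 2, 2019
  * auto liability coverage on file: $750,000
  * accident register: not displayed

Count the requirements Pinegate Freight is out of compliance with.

1. operating authority certificate present → met
2. hazmat security assessment 118 days ago vs limit 180 → met
3. driver drug-and-alcohol testing 71 days ago vs limit 90 → met
4. driver qualification files present → met
5. condition 'operates vehicles over 26,000 lbs' does not hold → requirement n/a → met
6. BMC-84 surety bond $75,000 ≥ $70,000 → met
7. drivers with valid medical certificates 1 < 2 → not met
8. cargo securement review 655 days ago vs limit 730 → met
9. auto liability coverage $750,000 ≥ $500,000 → met
10. condition 'transports hazardous materials' holds; accident register absent → not met
Not met: 2 of 10

2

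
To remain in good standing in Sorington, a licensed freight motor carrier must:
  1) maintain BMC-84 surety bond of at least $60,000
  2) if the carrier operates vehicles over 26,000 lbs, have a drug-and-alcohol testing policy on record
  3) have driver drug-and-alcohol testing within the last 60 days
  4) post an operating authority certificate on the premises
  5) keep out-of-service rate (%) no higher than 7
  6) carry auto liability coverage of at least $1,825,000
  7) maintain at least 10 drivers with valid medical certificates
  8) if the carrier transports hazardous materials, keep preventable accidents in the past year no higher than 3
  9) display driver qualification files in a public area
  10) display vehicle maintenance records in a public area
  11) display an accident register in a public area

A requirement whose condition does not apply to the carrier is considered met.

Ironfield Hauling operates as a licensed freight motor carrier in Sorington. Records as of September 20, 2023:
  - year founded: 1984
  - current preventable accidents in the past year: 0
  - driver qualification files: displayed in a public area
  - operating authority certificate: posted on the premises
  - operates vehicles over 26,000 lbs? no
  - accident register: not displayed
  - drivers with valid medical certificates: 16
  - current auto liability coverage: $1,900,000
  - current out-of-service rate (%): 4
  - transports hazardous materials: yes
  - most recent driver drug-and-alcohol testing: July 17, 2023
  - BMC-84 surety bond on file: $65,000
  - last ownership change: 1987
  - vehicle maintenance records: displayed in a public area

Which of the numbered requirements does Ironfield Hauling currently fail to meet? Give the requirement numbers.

1. BMC-84 surety bond $65,000 ≥ $60,000 → met
2. condition 'operates vehicles over 26,000 lbs' does not hold → requirement n/a → met
3. driver drug-and-alcohol testing 65 days ago vs limit 60 → not met
4. operating authority certificate present → met
5. out-of-service rate (%) 4 ≤ 7 → met
6. auto liability coverage $1,900,000 ≥ $1,825,000 → met
7. drivers with valid medical certificates 16 ≥ 10 → met
8. condition 'transports hazardous materials' holds; preventable accidents in the past year 0 ≤ 3 → met
9. driver qualification files present → met
10. vehicle maintenance records present → met
11. accident register absent → not met
Not met: 3, 11

3, 11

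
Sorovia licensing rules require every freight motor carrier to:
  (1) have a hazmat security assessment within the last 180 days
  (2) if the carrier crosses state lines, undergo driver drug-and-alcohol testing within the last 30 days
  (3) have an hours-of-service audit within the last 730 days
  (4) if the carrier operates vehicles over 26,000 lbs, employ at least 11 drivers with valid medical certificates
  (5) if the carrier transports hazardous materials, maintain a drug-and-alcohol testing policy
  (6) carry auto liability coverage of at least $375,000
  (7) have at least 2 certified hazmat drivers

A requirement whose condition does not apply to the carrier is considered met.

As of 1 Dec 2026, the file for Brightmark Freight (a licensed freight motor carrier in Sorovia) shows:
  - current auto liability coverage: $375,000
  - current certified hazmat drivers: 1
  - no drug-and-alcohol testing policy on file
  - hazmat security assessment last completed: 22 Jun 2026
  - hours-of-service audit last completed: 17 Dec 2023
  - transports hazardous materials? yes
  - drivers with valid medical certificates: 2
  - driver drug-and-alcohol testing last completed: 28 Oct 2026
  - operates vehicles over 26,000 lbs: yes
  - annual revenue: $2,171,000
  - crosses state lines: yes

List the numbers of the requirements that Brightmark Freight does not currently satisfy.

2, 3, 4, 5, 7

1. hazmat security assessment 162 days ago vs limit 180 → met
2. condition 'crosses state lines' holds; driver drug-and-alcohol testing 34 days ago vs limit 30 → not met
3. hours-of-service audit 1080 days ago vs limit 730 → not met
4. condition 'operates vehicles over 26,000 lbs' holds; drivers with valid medical certificates 2 < 11 → not met
5. condition 'transports hazardous materials' holds; drug-and-alcohol testing policy absent → not met
6. auto liability coverage $375,000 ≥ $375,000 → met
7. certified hazmat drivers 1 < 2 → not met
Not met: 2, 3, 4, 5, 7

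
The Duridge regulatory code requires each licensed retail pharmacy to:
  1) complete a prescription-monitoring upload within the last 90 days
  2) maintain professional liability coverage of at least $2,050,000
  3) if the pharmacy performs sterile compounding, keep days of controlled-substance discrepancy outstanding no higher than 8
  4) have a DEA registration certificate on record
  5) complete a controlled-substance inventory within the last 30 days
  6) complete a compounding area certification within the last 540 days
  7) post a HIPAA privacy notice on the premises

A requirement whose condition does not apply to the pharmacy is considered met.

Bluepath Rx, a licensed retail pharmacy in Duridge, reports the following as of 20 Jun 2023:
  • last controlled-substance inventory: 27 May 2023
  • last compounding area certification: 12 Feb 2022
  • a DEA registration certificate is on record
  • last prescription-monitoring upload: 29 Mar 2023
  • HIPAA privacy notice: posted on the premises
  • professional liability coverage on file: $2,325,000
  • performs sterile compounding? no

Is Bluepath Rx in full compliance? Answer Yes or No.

Yes

1. prescription-monitoring upload 83 days ago vs limit 90 → met
2. professional liability coverage $2,325,000 ≥ $2,050,000 → met
3. condition 'performs sterile compounding' does not hold → requirement n/a → met
4. DEA registration certificate present → met
5. controlled-substance inventory 24 days ago vs limit 30 → met
6. compounding area certification 493 days ago vs limit 540 → met
7. HIPAA privacy notice present → met
All met.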